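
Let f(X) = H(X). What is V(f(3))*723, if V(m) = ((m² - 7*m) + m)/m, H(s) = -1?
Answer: -5061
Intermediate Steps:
f(X) = -1
V(m) = (m² - 6*m)/m
V(f(3))*723 = (-6 - 1)*723 = -7*723 = -5061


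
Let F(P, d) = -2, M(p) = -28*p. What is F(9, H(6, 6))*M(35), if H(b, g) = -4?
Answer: 1960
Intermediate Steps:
F(9, H(6, 6))*M(35) = -(-56)*35 = -2*(-980) = 1960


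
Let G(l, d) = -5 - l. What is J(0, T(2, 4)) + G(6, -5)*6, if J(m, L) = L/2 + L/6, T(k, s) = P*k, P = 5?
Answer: -178/3 ≈ -59.333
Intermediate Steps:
T(k, s) = 5*k
J(m, L) = 2*L/3 (J(m, L) = L*(½) + L*(⅙) = L/2 + L/6 = 2*L/3)
J(0, T(2, 4)) + G(6, -5)*6 = 2*(5*2)/3 + (-5 - 1*6)*6 = (⅔)*10 + (-5 - 6)*6 = 20/3 - 11*6 = 20/3 - 66 = -178/3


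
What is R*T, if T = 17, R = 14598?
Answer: 248166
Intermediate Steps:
R*T = 14598*17 = 248166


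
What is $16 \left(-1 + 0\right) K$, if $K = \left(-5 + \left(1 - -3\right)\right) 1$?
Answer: $16$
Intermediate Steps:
$K = -1$ ($K = \left(-5 + \left(1 + 3\right)\right) 1 = \left(-5 + 4\right) 1 = \left(-1\right) 1 = -1$)
$16 \left(-1 + 0\right) K = 16 \left(-1 + 0\right) \left(-1\right) = 16 \left(-1\right) \left(-1\right) = \left(-16\right) \left(-1\right) = 16$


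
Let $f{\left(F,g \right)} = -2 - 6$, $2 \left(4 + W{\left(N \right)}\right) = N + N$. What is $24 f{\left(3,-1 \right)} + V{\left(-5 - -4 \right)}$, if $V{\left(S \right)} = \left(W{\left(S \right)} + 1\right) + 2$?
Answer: $-194$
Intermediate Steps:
$W{\left(N \right)} = -4 + N$ ($W{\left(N \right)} = -4 + \frac{N + N}{2} = -4 + \frac{2 N}{2} = -4 + N$)
$V{\left(S \right)} = -1 + S$ ($V{\left(S \right)} = \left(\left(-4 + S\right) + 1\right) + 2 = \left(-3 + S\right) + 2 = -1 + S$)
$f{\left(F,g \right)} = -8$ ($f{\left(F,g \right)} = -2 - 6 = -8$)
$24 f{\left(3,-1 \right)} + V{\left(-5 - -4 \right)} = 24 \left(-8\right) - 2 = -192 + \left(-1 + \left(-5 + 4\right)\right) = -192 - 2 = -194$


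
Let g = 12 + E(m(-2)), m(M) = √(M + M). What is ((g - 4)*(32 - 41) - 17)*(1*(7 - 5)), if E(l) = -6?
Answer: -70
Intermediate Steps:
m(M) = √2*√M (m(M) = √(2*M) = √2*√M)
g = 6 (g = 12 - 6 = 6)
((g - 4)*(32 - 41) - 17)*(1*(7 - 5)) = ((6 - 4)*(32 - 41) - 17)*(1*(7 - 5)) = (2*(-9) - 17)*(1*2) = (-18 - 17)*2 = -35*2 = -70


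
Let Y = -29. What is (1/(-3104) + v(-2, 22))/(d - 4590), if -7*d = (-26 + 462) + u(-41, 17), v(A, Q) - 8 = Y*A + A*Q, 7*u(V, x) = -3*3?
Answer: -145481/30763744 ≈ -0.0047290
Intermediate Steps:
u(V, x) = -9/7 (u(V, x) = (-3*3)/7 = (1/7)*(-9) = -9/7)
v(A, Q) = 8 - 29*A + A*Q (v(A, Q) = 8 + (-29*A + A*Q) = 8 - 29*A + A*Q)
d = -3043/49 (d = -((-26 + 462) - 9/7)/7 = -(436 - 9/7)/7 = -1/7*3043/7 = -3043/49 ≈ -62.102)
(1/(-3104) + v(-2, 22))/(d - 4590) = (1/(-3104) + (8 - 29*(-2) - 2*22))/(-3043/49 - 4590) = (-1/3104 + (8 + 58 - 44))/(-227953/49) = (-1/3104 + 22)*(-49/227953) = (68287/3104)*(-49/227953) = -145481/30763744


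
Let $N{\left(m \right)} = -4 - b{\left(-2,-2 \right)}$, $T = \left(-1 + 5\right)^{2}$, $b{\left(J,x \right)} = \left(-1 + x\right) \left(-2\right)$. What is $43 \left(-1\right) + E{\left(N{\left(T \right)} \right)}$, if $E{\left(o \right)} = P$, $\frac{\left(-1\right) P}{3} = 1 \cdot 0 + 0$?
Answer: $-43$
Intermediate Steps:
$b{\left(J,x \right)} = 2 - 2 x$
$T = 16$ ($T = 4^{2} = 16$)
$P = 0$ ($P = - 3 \left(1 \cdot 0 + 0\right) = - 3 \left(0 + 0\right) = \left(-3\right) 0 = 0$)
$N{\left(m \right)} = -10$ ($N{\left(m \right)} = -4 - \left(2 - -4\right) = -4 - \left(2 + 4\right) = -4 - 6 = -10$)
$E{\left(o \right)} = 0$
$43 \left(-1\right) + E{\left(N{\left(T \right)} \right)} = 43 \left(-1\right) + 0 = -43 + 0 = -43$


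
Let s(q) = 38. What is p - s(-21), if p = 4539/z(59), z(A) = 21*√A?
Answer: -38 + 1513*√59/413 ≈ -9.8606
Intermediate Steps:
p = 1513*√59/413 (p = 4539/((21*√59)) = 4539*(√59/1239) = 1513*√59/413 ≈ 28.139)
p - s(-21) = 1513*√59/413 - 1*38 = 1513*√59/413 - 38 = -38 + 1513*√59/413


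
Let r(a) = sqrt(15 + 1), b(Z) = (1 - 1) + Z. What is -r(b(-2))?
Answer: -4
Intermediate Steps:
b(Z) = Z (b(Z) = 0 + Z = Z)
r(a) = 4 (r(a) = sqrt(16) = 4)
-r(b(-2)) = -1*4 = -4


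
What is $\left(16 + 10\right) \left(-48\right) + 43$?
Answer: $-1205$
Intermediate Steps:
$\left(16 + 10\right) \left(-48\right) + 43 = 26 \left(-48\right) + 43 = -1248 + 43 = -1205$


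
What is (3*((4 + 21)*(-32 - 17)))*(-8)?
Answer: 29400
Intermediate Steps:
(3*((4 + 21)*(-32 - 17)))*(-8) = (3*(25*(-49)))*(-8) = (3*(-1225))*(-8) = -3675*(-8) = 29400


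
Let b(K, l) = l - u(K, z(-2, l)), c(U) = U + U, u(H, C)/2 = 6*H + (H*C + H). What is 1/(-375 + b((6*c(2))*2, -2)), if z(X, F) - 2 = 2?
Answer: -1/1433 ≈ -0.00069784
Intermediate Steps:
z(X, F) = 4 (z(X, F) = 2 + 2 = 4)
u(H, C) = 14*H + 2*C*H (u(H, C) = 2*(6*H + (H*C + H)) = 2*(6*H + (C*H + H)) = 2*(6*H + (H + C*H)) = 2*(7*H + C*H) = 14*H + 2*C*H)
c(U) = 2*U
b(K, l) = l - 22*K (b(K, l) = l - 2*K*(7 + 4) = l - 2*K*11 = l - 22*K)
1/(-375 + b((6*c(2))*2, -2)) = 1/(-375 + (-2 - 22*6*(2*2)*2)) = 1/(-375 + (-2 - 22*6*4*2)) = 1/(-375 + (-2 - 528*2)) = 1/(-375 + (-2 - 22*48)) = 1/(-375 + (-2 - 1056)) = 1/(-375 - 1058) = 1/(-1433) = -1/1433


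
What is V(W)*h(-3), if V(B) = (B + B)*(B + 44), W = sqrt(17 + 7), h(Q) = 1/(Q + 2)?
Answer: -48 - 176*sqrt(6) ≈ -479.11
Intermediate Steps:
h(Q) = 1/(2 + Q)
W = 2*sqrt(6) (W = sqrt(24) = 2*sqrt(6) ≈ 4.8990)
V(B) = 2*B*(44 + B) (V(B) = (2*B)*(44 + B) = 2*B*(44 + B))
V(W)*h(-3) = (2*(2*sqrt(6))*(44 + 2*sqrt(6)))/(2 - 3) = (4*sqrt(6)*(44 + 2*sqrt(6)))/(-1) = (4*sqrt(6)*(44 + 2*sqrt(6)))*(-1) = -4*sqrt(6)*(44 + 2*sqrt(6))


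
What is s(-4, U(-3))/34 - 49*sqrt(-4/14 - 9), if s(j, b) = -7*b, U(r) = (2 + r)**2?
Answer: -7/34 - 7*I*sqrt(455) ≈ -0.20588 - 149.32*I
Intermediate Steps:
s(-4, U(-3))/34 - 49*sqrt(-4/14 - 9) = -7*(2 - 3)**2/34 - 49*sqrt(-4/14 - 9) = -7*(-1)**2*(1/34) - 49*sqrt(-4*1/14 - 9) = -7*1*(1/34) - 49*sqrt(-2/7 - 9) = -7*1/34 - 7*I*sqrt(455) = -7/34 - 7*I*sqrt(455)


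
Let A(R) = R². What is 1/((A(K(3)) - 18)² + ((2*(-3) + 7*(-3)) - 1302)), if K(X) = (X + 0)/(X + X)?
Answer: -16/16223 ≈ -0.00098625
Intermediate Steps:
K(X) = ½ (K(X) = X/((2*X)) = X*(1/(2*X)) = ½)
1/((A(K(3)) - 18)² + ((2*(-3) + 7*(-3)) - 1302)) = 1/(((½)² - 18)² + ((2*(-3) + 7*(-3)) - 1302)) = 1/((¼ - 18)² + ((-6 - 21) - 1302)) = 1/((-71/4)² + (-27 - 1302)) = 1/(5041/16 - 1329) = 1/(-16223/16) = -16/16223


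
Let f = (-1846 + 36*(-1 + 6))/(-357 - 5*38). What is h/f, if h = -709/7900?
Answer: -387823/13161400 ≈ -0.029467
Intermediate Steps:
f = 1666/547 (f = (-1846 + 36*5)/(-357 - 190) = (-1846 + 180)/(-547) = -1666*(-1/547) = 1666/547 ≈ 3.0457)
h = -709/7900 (h = -709*1/7900 = -709/7900 ≈ -0.089747)
h/f = -709/(7900*1666/547) = -709/7900*547/1666 = -387823/13161400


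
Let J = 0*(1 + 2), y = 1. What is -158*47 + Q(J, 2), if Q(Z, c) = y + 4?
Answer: -7421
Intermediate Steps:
J = 0 (J = 0*3 = 0)
Q(Z, c) = 5 (Q(Z, c) = 1 + 4 = 5)
-158*47 + Q(J, 2) = -158*47 + 5 = -7426 + 5 = -7421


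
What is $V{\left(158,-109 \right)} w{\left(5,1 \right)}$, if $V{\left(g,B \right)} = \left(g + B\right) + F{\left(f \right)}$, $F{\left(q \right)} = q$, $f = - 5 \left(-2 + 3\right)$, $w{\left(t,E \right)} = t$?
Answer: $220$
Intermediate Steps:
$f = -5$ ($f = \left(-5\right) 1 = -5$)
$V{\left(g,B \right)} = -5 + B + g$ ($V{\left(g,B \right)} = \left(g + B\right) - 5 = \left(B + g\right) - 5 = -5 + B + g$)
$V{\left(158,-109 \right)} w{\left(5,1 \right)} = \left(-5 - 109 + 158\right) 5 = 44 \cdot 5 = 220$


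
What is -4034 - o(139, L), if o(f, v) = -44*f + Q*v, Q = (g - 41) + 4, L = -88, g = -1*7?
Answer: -1790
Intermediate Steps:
g = -7
Q = -44 (Q = (-7 - 41) + 4 = -48 + 4 = -44)
o(f, v) = -44*f - 44*v
-4034 - o(139, L) = -4034 - (-44*139 - 44*(-88)) = -4034 - (-6116 + 3872) = -4034 - 1*(-2244) = -4034 + 2244 = -1790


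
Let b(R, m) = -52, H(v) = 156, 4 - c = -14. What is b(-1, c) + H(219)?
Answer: 104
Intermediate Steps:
c = 18 (c = 4 - 1*(-14) = 4 + 14 = 18)
b(-1, c) + H(219) = -52 + 156 = 104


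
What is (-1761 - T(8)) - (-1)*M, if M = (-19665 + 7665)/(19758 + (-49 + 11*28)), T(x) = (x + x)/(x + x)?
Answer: -35281954/20017 ≈ -1762.6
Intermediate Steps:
T(x) = 1 (T(x) = (2*x)/((2*x)) = (2*x)*(1/(2*x)) = 1)
M = -12000/20017 (M = -12000/(19758 + (-49 + 308)) = -12000/(19758 + 259) = -12000/20017 ≈ -0.59949)
(-1761 - T(8)) - (-1)*M = (-1761 - 1*1) - (-1)*(-12000)/20017 = (-1761 - 1) - 1*12000/20017 = -1762 - 12000/20017 = -35281954/20017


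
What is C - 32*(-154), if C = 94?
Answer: 5022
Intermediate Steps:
C - 32*(-154) = 94 - 32*(-154) = 94 + 4928 = 5022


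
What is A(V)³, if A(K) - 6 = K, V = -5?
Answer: 1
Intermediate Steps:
A(K) = 6 + K
A(V)³ = (6 - 5)³ = 1³ = 1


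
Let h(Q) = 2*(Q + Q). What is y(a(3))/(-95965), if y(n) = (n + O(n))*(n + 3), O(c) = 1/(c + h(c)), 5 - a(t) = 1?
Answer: -567/1919300 ≈ -0.00029542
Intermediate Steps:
h(Q) = 4*Q (h(Q) = 2*(2*Q) = 4*Q)
a(t) = 4 (a(t) = 5 - 1*1 = 5 - 1 = 4)
O(c) = 1/(5*c) (O(c) = 1/(c + 4*c) = 1/(5*c))
y(n) = (3 + n)*(n + 1/(5*n)) (y(n) = (n + 1/(5*n))*(n + 3) = (n + 1/(5*n))*(3 + n) = (3 + n)*(n + 1/(5*n)))
y(a(3))/(-95965) = (1/5 + 4**2 + 3*4 + (3/5)/4)/(-95965) = (1/5 + 16 + 12 + (3/5)*(1/4))*(-1/95965) = (1/5 + 16 + 12 + 3/20)*(-1/95965) = (567/20)*(-1/95965) = -567/1919300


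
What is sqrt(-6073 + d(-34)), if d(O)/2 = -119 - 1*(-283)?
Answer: I*sqrt(5745) ≈ 75.796*I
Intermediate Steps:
d(O) = 328 (d(O) = 2*(-119 - 1*(-283)) = 2*(-119 + 283) = 2*164 = 328)
sqrt(-6073 + d(-34)) = sqrt(-6073 + 328) = sqrt(-5745) = I*sqrt(5745)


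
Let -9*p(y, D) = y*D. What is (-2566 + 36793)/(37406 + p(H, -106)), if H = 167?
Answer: 308043/354356 ≈ 0.86930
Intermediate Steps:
p(y, D) = -D*y/9 (p(y, D) = -y*D/9 = -D*y/9)
(-2566 + 36793)/(37406 + p(H, -106)) = (-2566 + 36793)/(37406 - ⅑*(-106)*167) = 34227/(37406 + 17702/9) = 34227/(354356/9) = 34227*(9/354356) = 308043/354356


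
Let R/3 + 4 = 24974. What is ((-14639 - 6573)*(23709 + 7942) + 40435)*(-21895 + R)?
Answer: -35591120689655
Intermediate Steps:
R = 74910 (R = -12 + 3*24974 = -12 + 74922 = 74910)
((-14639 - 6573)*(23709 + 7942) + 40435)*(-21895 + R) = ((-14639 - 6573)*(23709 + 7942) + 40435)*(-21895 + 74910) = (-21212*31651 + 40435)*53015 = (-671381012 + 40435)*53015 = -671340577*53015 = -35591120689655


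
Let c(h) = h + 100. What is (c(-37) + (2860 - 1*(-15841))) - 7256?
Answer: 11508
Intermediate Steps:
c(h) = 100 + h
(c(-37) + (2860 - 1*(-15841))) - 7256 = ((100 - 37) + (2860 - 1*(-15841))) - 7256 = (63 + (2860 + 15841)) - 7256 = (63 + 18701) - 7256 = 18764 - 7256 = 11508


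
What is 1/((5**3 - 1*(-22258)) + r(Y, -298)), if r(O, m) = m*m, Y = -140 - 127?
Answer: 1/111187 ≈ 8.9939e-6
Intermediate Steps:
Y = -267
r(O, m) = m**2
1/((5**3 - 1*(-22258)) + r(Y, -298)) = 1/((5**3 - 1*(-22258)) + (-298)**2) = 1/((125 + 22258) + 88804) = 1/(22383 + 88804) = 1/111187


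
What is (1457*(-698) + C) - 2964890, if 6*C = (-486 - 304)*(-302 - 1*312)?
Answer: -11703098/3 ≈ -3.9010e+6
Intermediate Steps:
C = 242530/3 (C = ((-486 - 304)*(-302 - 1*312))/6 = (-790*(-302 - 312))/6 = (-790*(-614))/6 = (⅙)*485060 = 242530/3 ≈ 80843.)
(1457*(-698) + C) - 2964890 = (1457*(-698) + 242530/3) - 2964890 = (-1016986 + 242530/3) - 2964890 = -2808428/3 - 2964890 = -11703098/3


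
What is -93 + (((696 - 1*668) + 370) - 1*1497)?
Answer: -1192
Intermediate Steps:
-93 + (((696 - 1*668) + 370) - 1*1497) = -93 + (((696 - 668) + 370) - 1497) = -93 + ((28 + 370) - 1497) = -93 + (398 - 1497) = -93 - 1099 = -1192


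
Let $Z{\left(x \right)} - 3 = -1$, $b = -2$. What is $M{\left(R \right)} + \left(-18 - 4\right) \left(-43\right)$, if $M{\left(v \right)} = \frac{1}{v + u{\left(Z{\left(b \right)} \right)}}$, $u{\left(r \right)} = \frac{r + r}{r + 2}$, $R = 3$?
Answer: $\frac{3785}{4} \approx 946.25$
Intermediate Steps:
$Z{\left(x \right)} = 2$ ($Z{\left(x \right)} = 3 - 1 = 2$)
$u{\left(r \right)} = \frac{2 r}{2 + r}$
$M{\left(v \right)} = \frac{1}{1 + v}$ ($M{\left(v \right)} = \frac{1}{v + 2 \cdot 2 \frac{1}{2 + 2}} = \frac{1}{v + 2 \cdot 2 \cdot \frac{1}{4}} = \frac{1}{v + 1} = \frac{1}{1 + v}$)
$M{\left(R \right)} + \left(-18 - 4\right) \left(-43\right) = \frac{1}{1 + 3} + \left(-18 - 4\right) \left(-43\right) = \frac{1}{4} + \left(-18 - 4\right) \left(-43\right) = \frac{1}{4} - -946 = \frac{1}{4} + 946 = \frac{3785}{4}$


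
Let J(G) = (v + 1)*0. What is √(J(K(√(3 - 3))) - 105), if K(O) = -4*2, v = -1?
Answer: I*√105 ≈ 10.247*I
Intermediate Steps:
K(O) = -8
J(G) = 0 (J(G) = (-1 + 1)*0 = 0*0 = 0)
√(J(K(√(3 - 3))) - 105) = √(0 - 105) = √(-105) = I*√105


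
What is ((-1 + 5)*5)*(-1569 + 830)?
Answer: -14780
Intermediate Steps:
((-1 + 5)*5)*(-1569 + 830) = (4*5)*(-739) = 20*(-739) = -14780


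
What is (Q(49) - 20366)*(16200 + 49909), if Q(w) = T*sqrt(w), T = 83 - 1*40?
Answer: -1326477085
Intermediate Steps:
T = 43 (T = 83 - 40 = 43)
Q(w) = 43*sqrt(w)
(Q(49) - 20366)*(16200 + 49909) = (43*sqrt(49) - 20366)*(16200 + 49909) = (43*7 - 20366)*66109 = (301 - 20366)*66109 = -20065*66109 = -1326477085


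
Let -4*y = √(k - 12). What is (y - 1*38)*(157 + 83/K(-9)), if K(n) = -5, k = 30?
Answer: -26676/5 - 1053*√2/10 ≈ -5484.1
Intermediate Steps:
y = -3*√2/4 (y = -√(30 - 12)/4 = -3*√2/4 ≈ -1.0607)
(y - 1*38)*(157 + 83/K(-9)) = (-3*√2/4 - 1*38)*(157 + 83/(-5)) = (-3*√2/4 - 38)*(157 + 83*(-⅕)) = (-38 - 3*√2/4)*(157 - 83/5) = (-38 - 3*√2/4)*(702/5) = -26676/5 - 1053*√2/10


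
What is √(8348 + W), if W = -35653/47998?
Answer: √19230477944698/47998 ≈ 91.363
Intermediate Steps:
W = -35653/47998 (W = -35653*1/47998 = -35653/47998 ≈ -0.74280)
√(8348 + W) = √(8348 - 35653/47998) = √(400651651/47998) = √19230477944698/47998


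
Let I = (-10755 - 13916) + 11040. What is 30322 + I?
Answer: 16691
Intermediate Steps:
I = -13631 (I = -24671 + 11040 = -13631)
30322 + I = 30322 - 13631 = 16691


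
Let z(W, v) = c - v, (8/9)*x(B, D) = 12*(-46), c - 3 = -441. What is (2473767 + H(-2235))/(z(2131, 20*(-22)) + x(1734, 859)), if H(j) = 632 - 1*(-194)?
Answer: -2474593/619 ≈ -3997.7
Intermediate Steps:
c = -438 (c = 3 - 441 = -438)
x(B, D) = -621 (x(B, D) = 9*(12*(-46))/8 = (9/8)*(-552) = -621)
z(W, v) = -438 - v
H(j) = 826 (H(j) = 632 + 194 = 826)
(2473767 + H(-2235))/(z(2131, 20*(-22)) + x(1734, 859)) = (2473767 + 826)/((-438 - 20*(-22)) - 621) = 2474593/((-438 - 1*(-440)) - 621) = 2474593/((-438 + 440) - 621) = 2474593/(2 - 621) = 2474593/(-619) = 2474593*(-1/619) = -2474593/619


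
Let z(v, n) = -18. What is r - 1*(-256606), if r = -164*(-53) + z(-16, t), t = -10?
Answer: 265280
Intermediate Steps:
r = 8674 (r = -164*(-53) - 18 = 8692 - 18 = 8674)
r - 1*(-256606) = 8674 - 1*(-256606) = 8674 + 256606 = 265280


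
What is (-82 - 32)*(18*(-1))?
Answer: 2052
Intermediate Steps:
(-82 - 32)*(18*(-1)) = -114*(-18) = 2052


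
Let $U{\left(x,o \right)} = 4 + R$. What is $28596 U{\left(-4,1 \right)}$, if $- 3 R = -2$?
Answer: $133448$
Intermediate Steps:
$R = \frac{2}{3}$ ($R = \left(- \frac{1}{3}\right) \left(-2\right) = \frac{2}{3} \approx 0.66667$)
$U{\left(x,o \right)} = \frac{14}{3}$ ($U{\left(x,o \right)} = 4 + \frac{2}{3} = \frac{14}{3}$)
$28596 U{\left(-4,1 \right)} = 28596 \cdot \frac{14}{3} = 133448$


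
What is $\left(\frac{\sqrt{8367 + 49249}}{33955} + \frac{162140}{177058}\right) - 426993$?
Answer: $- \frac{37801182227}{88529} + \frac{4 \sqrt{3601}}{33955} \approx -4.2699 \cdot 10^{5}$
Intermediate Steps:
$\left(\frac{\sqrt{8367 + 49249}}{33955} + \frac{162140}{177058}\right) - 426993 = \left(\sqrt{57616} \cdot \frac{1}{33955} + 162140 \cdot \frac{1}{177058}\right) - 426993 = \left(4 \sqrt{3601} \cdot \frac{1}{33955} + \frac{81070}{88529}\right) - 426993 = \left(\frac{4 \sqrt{3601}}{33955} + \frac{81070}{88529}\right) - 426993 = \left(\frac{81070}{88529} + \frac{4 \sqrt{3601}}{33955}\right) - 426993 = - \frac{37801182227}{88529} + \frac{4 \sqrt{3601}}{33955}$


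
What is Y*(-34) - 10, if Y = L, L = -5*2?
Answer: 330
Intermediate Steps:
L = -10
Y = -10
Y*(-34) - 10 = -10*(-34) - 10 = 340 - 10 = 330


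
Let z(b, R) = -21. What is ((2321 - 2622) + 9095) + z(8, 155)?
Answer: 8773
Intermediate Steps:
((2321 - 2622) + 9095) + z(8, 155) = ((2321 - 2622) + 9095) - 21 = (-301 + 9095) - 21 = 8794 - 21 = 8773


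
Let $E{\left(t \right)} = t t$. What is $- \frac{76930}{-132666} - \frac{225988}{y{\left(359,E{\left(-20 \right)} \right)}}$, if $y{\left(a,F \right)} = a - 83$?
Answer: $- \frac{416106824}{508553} \approx -818.22$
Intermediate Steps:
$E{\left(t \right)} = t^{2}$
$y{\left(a,F \right)} = -83 + a$
$- \frac{76930}{-132666} - \frac{225988}{y{\left(359,E{\left(-20 \right)} \right)}} = - \frac{76930}{-132666} - \frac{225988}{-83 + 359} = \left(-76930\right) \left(- \frac{1}{132666}\right) - \frac{225988}{276} = \frac{38465}{66333} - \frac{56497}{69} = - \frac{416106824}{508553}$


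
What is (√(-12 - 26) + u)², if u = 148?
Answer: (148 + I*√38)² ≈ 21866.0 + 1824.7*I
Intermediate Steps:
(√(-12 - 26) + u)² = (√(-12 - 26) + 148)² = (√(-38) + 148)² = (I*√38 + 148)² = (148 + I*√38)²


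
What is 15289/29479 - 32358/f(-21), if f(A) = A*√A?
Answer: 15289/29479 - 10786*I*√21/147 ≈ 0.51864 - 336.24*I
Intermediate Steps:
f(A) = A^(3/2)
15289/29479 - 32358/f(-21) = 15289/29479 - 32358*I*√21/441 = 15289*(1/29479) - 32358*I*√21/441 = 15289/29479 - 10786*I*√21/147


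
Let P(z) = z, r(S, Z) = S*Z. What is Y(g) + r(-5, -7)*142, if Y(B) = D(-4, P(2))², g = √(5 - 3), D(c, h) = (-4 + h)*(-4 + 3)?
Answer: 4974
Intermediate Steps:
D(c, h) = 4 - h (D(c, h) = (-4 + h)*(-1) = 4 - h)
g = √2 ≈ 1.4142
Y(B) = 4 (Y(B) = (4 - 1*2)² = (4 - 2)² = 2² = 4)
Y(g) + r(-5, -7)*142 = 4 - 5*(-7)*142 = 4 + 35*142 = 4 + 4970 = 4974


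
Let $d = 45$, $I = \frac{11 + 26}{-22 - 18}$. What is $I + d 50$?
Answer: $\frac{89963}{40} \approx 2249.1$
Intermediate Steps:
$I = - \frac{37}{40}$ ($I = \frac{37}{-40} = 37 \left(- \frac{1}{40}\right) = - \frac{37}{40} \approx -0.925$)
$I + d 50 = - \frac{37}{40} + 45 \cdot 50 = - \frac{37}{40} + 2250 = \frac{89963}{40}$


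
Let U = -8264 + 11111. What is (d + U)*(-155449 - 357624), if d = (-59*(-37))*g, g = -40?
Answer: 43340815529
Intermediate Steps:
U = 2847
d = -87320 (d = -59*(-37)*(-40) = 2183*(-40) = -87320)
(d + U)*(-155449 - 357624) = (-87320 + 2847)*(-155449 - 357624) = -84473*(-513073) = 43340815529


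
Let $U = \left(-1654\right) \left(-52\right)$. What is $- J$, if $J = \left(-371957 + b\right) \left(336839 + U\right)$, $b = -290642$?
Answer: $280177999353$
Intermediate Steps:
$U = 86008$
$J = -280177999353$ ($J = \left(-371957 - 290642\right) \left(336839 + 86008\right) = \left(-662599\right) 422847 = -280177999353$)
$- J = \left(-1\right) \left(-280177999353\right) = 280177999353$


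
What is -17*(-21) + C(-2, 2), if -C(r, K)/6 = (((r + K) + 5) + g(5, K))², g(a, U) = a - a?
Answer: 207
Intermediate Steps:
g(a, U) = 0
C(r, K) = -6*(5 + K + r)² (C(r, K) = -6*(((r + K) + 5) + 0)² = -6*(((K + r) + 5) + 0)² = -6*((5 + K + r) + 0)² = -6*(5 + K + r)²)
-17*(-21) + C(-2, 2) = -17*(-21) - 6*(5 + 2 - 2)² = 357 - 6*5² = 357 - 6*25 = 357 - 150 = 207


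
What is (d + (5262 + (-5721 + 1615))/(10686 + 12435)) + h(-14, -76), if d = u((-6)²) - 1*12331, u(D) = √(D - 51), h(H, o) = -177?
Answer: -289196312/23121 + I*√15 ≈ -12508.0 + 3.873*I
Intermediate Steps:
u(D) = √(-51 + D)
d = -12331 + I*√15 (d = √(-51 + (-6)²) - 1*12331 = √(-51 + 36) - 12331 = √(-15) - 12331 = I*√15 - 12331 = -12331 + I*√15 ≈ -12331.0 + 3.873*I)
(d + (5262 + (-5721 + 1615))/(10686 + 12435)) + h(-14, -76) = ((-12331 + I*√15) + (5262 + (-5721 + 1615))/(10686 + 12435)) - 177 = ((-12331 + I*√15) + (5262 - 4106)/23121) - 177 = ((-12331 + I*√15) + 1156*(1/23121)) - 177 = ((-12331 + I*√15) + 1156/23121) - 177 = (-285103895/23121 + I*√15) - 177 = -289196312/23121 + I*√15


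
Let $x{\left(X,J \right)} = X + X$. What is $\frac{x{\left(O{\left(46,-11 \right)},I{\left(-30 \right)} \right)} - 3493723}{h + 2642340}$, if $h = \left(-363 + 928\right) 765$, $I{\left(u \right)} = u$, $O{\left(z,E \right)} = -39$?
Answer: $- \frac{3493801}{3074565} \approx -1.1364$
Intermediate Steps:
$h = 432225$ ($h = 565 \cdot 765 = 432225$)
$x{\left(X,J \right)} = 2 X$
$\frac{x{\left(O{\left(46,-11 \right)},I{\left(-30 \right)} \right)} - 3493723}{h + 2642340} = \frac{2 \left(-39\right) - 3493723}{432225 + 2642340} = \frac{-78 - 3493723}{3074565} = \left(-3493801\right) \frac{1}{3074565} = - \frac{3493801}{3074565}$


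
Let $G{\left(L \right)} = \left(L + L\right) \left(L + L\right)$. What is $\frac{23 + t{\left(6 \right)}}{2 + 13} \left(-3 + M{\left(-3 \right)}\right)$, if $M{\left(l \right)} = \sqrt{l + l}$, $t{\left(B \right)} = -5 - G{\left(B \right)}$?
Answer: $\frac{126}{5} - \frac{42 i \sqrt{6}}{5} \approx 25.2 - 20.576 i$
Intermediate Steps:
$G{\left(L \right)} = 4 L^{2}$ ($G{\left(L \right)} = 2 L 2 L = 4 L^{2}$)
$t{\left(B \right)} = -5 - 4 B^{2}$
$M{\left(l \right)} = \sqrt{2} \sqrt{l}$ ($M{\left(l \right)} = \sqrt{2 l} = \sqrt{2} \sqrt{l}$)
$\frac{23 + t{\left(6 \right)}}{2 + 13} \left(-3 + M{\left(-3 \right)}\right) = \frac{23 - \left(5 + 4 \cdot 6^{2}\right)}{2 + 13} \left(-3 + \sqrt{2} \sqrt{-3}\right) = \frac{23 - 149}{15} \left(-3 + \sqrt{2} i \sqrt{3}\right) = \left(23 - 149\right) \frac{1}{15} \left(-3 + i \sqrt{6}\right) = \left(-126\right) \frac{1}{15} \left(-3 + i \sqrt{6}\right) = - \frac{42 \left(-3 + i \sqrt{6}\right)}{5} = \frac{126}{5} - \frac{42 i \sqrt{6}}{5}$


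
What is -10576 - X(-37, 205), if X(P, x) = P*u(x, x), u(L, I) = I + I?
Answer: 4594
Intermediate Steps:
u(L, I) = 2*I
X(P, x) = 2*P*x (X(P, x) = P*(2*x) = 2*P*x)
-10576 - X(-37, 205) = -10576 - 2*(-37)*205 = -10576 - 1*(-15170) = -10576 + 15170 = 4594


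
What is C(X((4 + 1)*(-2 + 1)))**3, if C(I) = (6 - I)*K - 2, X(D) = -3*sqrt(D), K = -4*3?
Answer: 1033336 - 358128*I*sqrt(5) ≈ 1.0333e+6 - 8.008e+5*I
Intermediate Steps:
K = -12
C(I) = -74 + 12*I (C(I) = (6 - I)*(-12) - 2 = (-72 + 12*I) - 2 = -74 + 12*I)
C(X((4 + 1)*(-2 + 1)))**3 = (-74 + 12*(-3*sqrt(-2 + 1)*sqrt(4 + 1)))**3 = (-74 + 12*(-3*I*sqrt(5)))**3 = (-74 - 36*I*sqrt(5))**3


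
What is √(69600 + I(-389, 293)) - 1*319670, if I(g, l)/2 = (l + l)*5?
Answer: -319670 + 14*√385 ≈ -3.1940e+5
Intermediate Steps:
I(g, l) = 20*l (I(g, l) = 2*((l + l)*5) = 2*((2*l)*5) = 2*(10*l) = 20*l)
√(69600 + I(-389, 293)) - 1*319670 = √(69600 + 20*293) - 1*319670 = √(69600 + 5860) - 319670 = √75460 - 319670 = 14*√385 - 319670 = -319670 + 14*√385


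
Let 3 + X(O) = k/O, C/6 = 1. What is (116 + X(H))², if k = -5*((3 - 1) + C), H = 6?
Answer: 101761/9 ≈ 11307.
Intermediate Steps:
C = 6 (C = 6*1 = 6)
k = -40 (k = -5*((3 - 1) + 6) = -5*(2 + 6) = -5*8 = -40)
X(O) = -3 - 40/O
(116 + X(H))² = (116 + (-3 - 40/6))² = (116 + (-3 - 40*⅙))² = (116 + (-3 - 20/3))² = (116 - 29/3)² = (319/3)² = 101761/9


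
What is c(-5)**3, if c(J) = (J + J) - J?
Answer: -125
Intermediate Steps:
c(J) = J (c(J) = 2*J - J = J)
c(-5)**3 = (-5)**3 = -125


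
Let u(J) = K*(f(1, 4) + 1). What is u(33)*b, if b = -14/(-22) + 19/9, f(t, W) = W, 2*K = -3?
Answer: -680/33 ≈ -20.606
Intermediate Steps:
K = -3/2 (K = (½)*(-3) = -3/2 ≈ -1.5000)
u(J) = -15/2 (u(J) = -3*(4 + 1)/2 = -3/2*5 = -15/2)
b = 272/99 (b = -14*(-1/22) + 19*(⅑) = 7/11 + 19/9 = 272/99 ≈ 2.7475)
u(33)*b = -15/2*272/99 = -680/33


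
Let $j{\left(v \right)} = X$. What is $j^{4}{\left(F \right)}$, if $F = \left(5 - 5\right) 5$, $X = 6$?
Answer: $1296$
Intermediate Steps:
$F = 0$ ($F = 0 \cdot 5 = 0$)
$j{\left(v \right)} = 6$
$j^{4}{\left(F \right)} = 6^{4} = 1296$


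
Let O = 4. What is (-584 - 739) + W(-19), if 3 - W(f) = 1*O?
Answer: -1324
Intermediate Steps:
W(f) = -1 (W(f) = 3 - 4 = -1)
(-584 - 739) + W(-19) = (-584 - 739) - 1 = -1323 - 1 = -1324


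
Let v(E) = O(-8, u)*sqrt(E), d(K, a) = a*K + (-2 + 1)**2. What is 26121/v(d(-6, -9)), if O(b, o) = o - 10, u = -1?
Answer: -26121*sqrt(55)/605 ≈ -320.20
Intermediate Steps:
O(b, o) = -10 + o
d(K, a) = 1 + K*a (d(K, a) = K*a + (-1)**2 = K*a + 1 = 1 + K*a)
v(E) = -11*sqrt(E) (v(E) = (-10 - 1)*sqrt(E) = -11*sqrt(E))
26121/v(d(-6, -9)) = 26121/((-11*sqrt(1 - 6*(-9)))) = 26121/((-11*sqrt(1 + 54))) = 26121/((-11*sqrt(55))) = 26121*(-sqrt(55)/605) = -26121*sqrt(55)/605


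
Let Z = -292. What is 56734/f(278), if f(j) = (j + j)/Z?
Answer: -4141582/139 ≈ -29796.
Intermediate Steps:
f(j) = -j/146 (f(j) = (j + j)/(-292) = (2*j)*(-1/292) = -j/146)
56734/f(278) = 56734/((-1/146*278)) = 56734/(-139/73) = 56734*(-73/139) = -4141582/139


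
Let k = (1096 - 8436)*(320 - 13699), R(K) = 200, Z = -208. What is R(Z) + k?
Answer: 98202060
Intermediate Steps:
k = 98201860 (k = -7340*(-13379) = 98201860)
R(Z) + k = 200 + 98201860 = 98202060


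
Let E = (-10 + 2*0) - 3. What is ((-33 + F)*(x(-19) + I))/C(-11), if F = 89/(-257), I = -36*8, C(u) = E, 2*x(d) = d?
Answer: -2549575/3341 ≈ -763.12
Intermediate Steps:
x(d) = d/2
E = -13 (E = (-10 + 0) - 3 = -10 - 3 = -13)
C(u) = -13
I = -288
F = -89/257 (F = 89*(-1/257) = -89/257 ≈ -0.34630)
((-33 + F)*(x(-19) + I))/C(-11) = ((-33 - 89/257)*((½)*(-19) - 288))/(-13) = -8570*(-19/2 - 288)/257*(-1/13) = -8570/257*(-595/2)*(-1/13) = (2549575/257)*(-1/13) = -2549575/3341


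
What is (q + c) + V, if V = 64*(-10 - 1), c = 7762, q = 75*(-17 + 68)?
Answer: 10883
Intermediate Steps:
q = 3825 (q = 75*51 = 3825)
V = -704 (V = 64*(-11) = -704)
(q + c) + V = (3825 + 7762) - 704 = 11587 - 704 = 10883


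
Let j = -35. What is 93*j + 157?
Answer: -3098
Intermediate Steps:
93*j + 157 = 93*(-35) + 157 = -3255 + 157 = -3098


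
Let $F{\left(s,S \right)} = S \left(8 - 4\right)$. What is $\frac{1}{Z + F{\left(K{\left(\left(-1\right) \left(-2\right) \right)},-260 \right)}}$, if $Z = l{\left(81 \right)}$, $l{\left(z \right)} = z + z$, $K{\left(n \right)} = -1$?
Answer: $- \frac{1}{878} \approx -0.001139$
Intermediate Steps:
$F{\left(s,S \right)} = 4 S$ ($F{\left(s,S \right)} = S 4 = 4 S$)
$l{\left(z \right)} = 2 z$
$Z = 162$ ($Z = 2 \cdot 81 = 162$)
$\frac{1}{Z + F{\left(K{\left(\left(-1\right) \left(-2\right) \right)},-260 \right)}} = \frac{1}{162 + 4 \left(-260\right)} = \frac{1}{162 - 1040} = \frac{1}{-878} = - \frac{1}{878}$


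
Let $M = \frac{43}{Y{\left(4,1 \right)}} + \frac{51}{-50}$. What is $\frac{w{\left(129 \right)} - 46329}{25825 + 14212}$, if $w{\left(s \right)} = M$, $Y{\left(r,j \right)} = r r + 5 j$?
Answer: $- \frac{48644371}{42038850} \approx -1.1571$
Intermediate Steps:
$Y{\left(r,j \right)} = r^{2} + 5 j$
$M = \frac{1079}{1050}$ ($M = \frac{43}{4^{2} + 5 \cdot 1} + \frac{51}{-50} = \frac{43}{16 + 5} + 51 \left(- \frac{1}{50}\right) = \frac{43}{21} - \frac{51}{50} = \frac{1079}{1050} \approx 1.0276$)
$w{\left(s \right)} = \frac{1079}{1050}$
$\frac{w{\left(129 \right)} - 46329}{25825 + 14212} = \frac{\frac{1079}{1050} - 46329}{25825 + 14212} = - \frac{48644371}{1050 \cdot 40037} = \left(- \frac{48644371}{1050}\right) \frac{1}{40037} = - \frac{48644371}{42038850}$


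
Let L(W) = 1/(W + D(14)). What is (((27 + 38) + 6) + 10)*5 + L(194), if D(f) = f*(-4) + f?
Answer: 61561/152 ≈ 405.01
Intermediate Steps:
D(f) = -3*f (D(f) = -4*f + f = -3*f)
L(W) = 1/(-42 + W) (L(W) = 1/(W - 3*14) = 1/(W - 42) = 1/(-42 + W))
(((27 + 38) + 6) + 10)*5 + L(194) = (((27 + 38) + 6) + 10)*5 + 1/(-42 + 194) = ((65 + 6) + 10)*5 + 1/152 = (71 + 10)*5 + 1/152 = 81*5 + 1/152 = 405 + 1/152 = 61561/152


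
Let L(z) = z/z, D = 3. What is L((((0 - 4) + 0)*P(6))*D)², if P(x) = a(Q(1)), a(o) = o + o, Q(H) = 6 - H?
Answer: 1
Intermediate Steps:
a(o) = 2*o
P(x) = 10 (P(x) = 2*(6 - 1*1) = 2*(6 - 1) = 2*5 = 10)
L(z) = 1
L((((0 - 4) + 0)*P(6))*D)² = 1² = 1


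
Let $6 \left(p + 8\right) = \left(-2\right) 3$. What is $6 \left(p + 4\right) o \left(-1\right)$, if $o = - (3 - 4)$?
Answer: $30$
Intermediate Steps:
$o = 1$ ($o = \left(-1\right) \left(-1\right) = 1$)
$p = -9$ ($p = -8 + \frac{\left(-2\right) 3}{6} = -8 + \frac{1}{6} \left(-6\right) = -8 - 1 = -9$)
$6 \left(p + 4\right) o \left(-1\right) = 6 \left(-9 + 4\right) 1 \left(-1\right) = 6 \left(\left(-5\right) 1\right) \left(-1\right) = 6 \left(-5\right) \left(-1\right) = \left(-30\right) \left(-1\right) = 30$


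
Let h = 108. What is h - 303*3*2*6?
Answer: -10800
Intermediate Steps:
h - 303*3*2*6 = 108 - 303*3*2*6 = 108 - 1818*6 = 108 - 303*36 = 108 - 10908 = -10800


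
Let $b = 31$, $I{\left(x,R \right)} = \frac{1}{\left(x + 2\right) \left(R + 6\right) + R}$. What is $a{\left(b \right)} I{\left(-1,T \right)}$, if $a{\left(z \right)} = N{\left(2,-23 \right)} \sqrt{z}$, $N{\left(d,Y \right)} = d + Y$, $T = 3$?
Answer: $- \frac{7 \sqrt{31}}{4} \approx -9.7436$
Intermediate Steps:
$I{\left(x,R \right)} = \frac{1}{R + \left(2 + x\right) \left(6 + R\right)}$ ($I{\left(x,R \right)} = \frac{1}{\left(2 + x\right) \left(6 + R\right) + R} = \frac{1}{R + \left(2 + x\right) \left(6 + R\right)}$)
$N{\left(d,Y \right)} = Y + d$
$a{\left(z \right)} = - 21 \sqrt{z}$ ($a{\left(z \right)} = \left(-23 + 2\right) \sqrt{z} = - 21 \sqrt{z}$)
$a{\left(b \right)} I{\left(-1,T \right)} = \frac{\left(-21\right) \sqrt{31}}{12 + 3 \cdot 3 + 6 \left(-1\right) + 3 \left(-1\right)} = \frac{\left(-21\right) \sqrt{31}}{12 + 9 - 6 - 3} = \frac{\left(-21\right) \sqrt{31}}{12} = - 21 \sqrt{31} \cdot \frac{1}{12} = - \frac{7 \sqrt{31}}{4}$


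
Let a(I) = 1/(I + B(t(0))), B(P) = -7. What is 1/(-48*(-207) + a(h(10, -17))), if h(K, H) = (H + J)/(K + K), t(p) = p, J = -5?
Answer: 81/804806 ≈ 0.00010065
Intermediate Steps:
h(K, H) = (-5 + H)/(2*K) (h(K, H) = (H - 5)/(K + K) = (-5 + H)/((2*K)) = (-5 + H)*(1/(2*K)) = (-5 + H)/(2*K))
a(I) = 1/(-7 + I) (a(I) = 1/(I - 7) = 1/(-7 + I))
1/(-48*(-207) + a(h(10, -17))) = 1/(-48*(-207) + 1/(-7 + (½)*(-5 - 17)/10)) = 1/(9936 + 1/(-7 + (½)*(⅒)*(-22))) = 1/(9936 + 1/(-7 - 11/10)) = 1/(9936 + 1/(-81/10)) = 1/(9936 - 10/81) = 1/(804806/81) = 81/804806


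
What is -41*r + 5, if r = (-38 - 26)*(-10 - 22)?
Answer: -83963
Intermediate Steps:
r = 2048 (r = -64*(-32) = 2048)
-41*r + 5 = -41*2048 + 5 = -83968 + 5 = -83963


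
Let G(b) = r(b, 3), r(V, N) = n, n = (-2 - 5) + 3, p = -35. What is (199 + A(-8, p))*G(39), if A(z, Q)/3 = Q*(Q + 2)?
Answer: -14656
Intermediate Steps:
n = -4 (n = -7 + 3 = -4)
r(V, N) = -4
G(b) = -4
A(z, Q) = 3*Q*(2 + Q) (A(z, Q) = 3*(Q*(Q + 2)) = 3*(Q*(2 + Q)) = 3*Q*(2 + Q))
(199 + A(-8, p))*G(39) = (199 + 3*(-35)*(2 - 35))*(-4) = (199 + 3*(-35)*(-33))*(-4) = (199 + 3465)*(-4) = 3664*(-4) = -14656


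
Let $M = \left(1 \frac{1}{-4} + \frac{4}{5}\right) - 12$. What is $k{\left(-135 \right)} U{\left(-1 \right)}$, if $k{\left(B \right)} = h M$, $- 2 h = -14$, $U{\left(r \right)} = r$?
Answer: $\frac{1603}{20} \approx 80.15$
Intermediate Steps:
$M = - \frac{229}{20}$ ($M = \left(1 \left(- \frac{1}{4}\right) + 4 \cdot \frac{1}{5}\right) - 12 = \left(- \frac{1}{4} + \frac{4}{5}\right) - 12 = \frac{11}{20} - 12 = - \frac{229}{20} \approx -11.45$)
$h = 7$ ($h = \left(- \frac{1}{2}\right) \left(-14\right) = 7$)
$k{\left(B \right)} = - \frac{1603}{20}$ ($k{\left(B \right)} = 7 \left(- \frac{229}{20}\right) = - \frac{1603}{20}$)
$k{\left(-135 \right)} U{\left(-1 \right)} = \left(- \frac{1603}{20}\right) \left(-1\right) = \frac{1603}{20}$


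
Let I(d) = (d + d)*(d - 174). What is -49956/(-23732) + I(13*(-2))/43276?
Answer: 431359/183923 ≈ 2.3453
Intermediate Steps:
I(d) = 2*d*(-174 + d) (I(d) = (2*d)*(-174 + d) = 2*d*(-174 + d))
-49956/(-23732) + I(13*(-2))/43276 = -49956/(-23732) + (2*(13*(-2))*(-174 + 13*(-2)))/43276 = -49956*(-1/23732) + (2*(-26)*(-174 - 26))*(1/43276) = 12489/5933 + (2*(-26)*(-200))*(1/43276) = 12489/5933 + 10400*(1/43276) = 12489/5933 + 2600/10819 = 431359/183923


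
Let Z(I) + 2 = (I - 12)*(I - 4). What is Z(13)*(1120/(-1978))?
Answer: -3920/989 ≈ -3.9636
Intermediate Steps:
Z(I) = -2 + (-12 + I)*(-4 + I) (Z(I) = -2 + (I - 12)*(I - 4) = -2 + (-12 + I)*(-4 + I))
Z(13)*(1120/(-1978)) = (46 + 13**2 - 16*13)*(1120/(-1978)) = (46 + 169 - 208)*(1120*(-1/1978)) = 7*(-560/989) = -3920/989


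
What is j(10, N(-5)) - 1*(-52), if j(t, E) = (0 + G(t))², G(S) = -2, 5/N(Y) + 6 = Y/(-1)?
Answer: 56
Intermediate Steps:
N(Y) = 5/(-6 - Y) (N(Y) = 5/(-6 + Y/(-1)) = 5/(-6 + Y*(-1)) = 5/(-6 - Y))
j(t, E) = 4 (j(t, E) = (0 - 2)² = (-2)² = 4)
j(10, N(-5)) - 1*(-52) = 4 - 1*(-52) = 4 + 52 = 56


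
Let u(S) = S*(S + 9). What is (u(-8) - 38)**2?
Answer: 2116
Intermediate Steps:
u(S) = S*(9 + S)
(u(-8) - 38)**2 = (-8*(9 - 8) - 38)**2 = (-8*1 - 38)**2 = (-8 - 38)**2 = (-46)**2 = 2116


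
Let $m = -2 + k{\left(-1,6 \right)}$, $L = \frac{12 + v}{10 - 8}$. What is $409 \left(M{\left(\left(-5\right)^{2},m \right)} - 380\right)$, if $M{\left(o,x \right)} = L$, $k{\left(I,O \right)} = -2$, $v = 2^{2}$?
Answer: $-152148$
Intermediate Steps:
$v = 4$
$L = 8$ ($L = \frac{12 + 4}{10 - 8} = \frac{16}{2} = 16 \cdot \frac{1}{2} = 8$)
$m = -4$ ($m = -2 - 2 = -4$)
$M{\left(o,x \right)} = 8$
$409 \left(M{\left(\left(-5\right)^{2},m \right)} - 380\right) = 409 \left(8 - 380\right) = 409 \left(-372\right) = -152148$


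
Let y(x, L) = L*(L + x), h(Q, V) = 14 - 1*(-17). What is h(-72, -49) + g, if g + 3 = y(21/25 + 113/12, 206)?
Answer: 6686531/150 ≈ 44577.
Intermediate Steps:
h(Q, V) = 31 (h(Q, V) = 14 + 17 = 31)
g = 6681881/150 (g = -3 + 206*(206 + (21/25 + 113/12)) = -3 + 206*(206 + 3077/300) = -3 + 206*(64877/300) = -3 + 6682331/150 = 6681881/150 ≈ 44546.)
h(-72, -49) + g = 31 + 6681881/150 = 6686531/150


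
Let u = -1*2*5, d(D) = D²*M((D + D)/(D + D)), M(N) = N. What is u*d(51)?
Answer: -26010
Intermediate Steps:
d(D) = D² (d(D) = D²*((D + D)/(D + D)) = D²*((2*D)/((2*D))) = D²*((2*D)*(1/(2*D))) = D²*1 = D²)
u = -10 (u = -2*5 = -10)
u*d(51) = -10*51² = -10*2601 = -26010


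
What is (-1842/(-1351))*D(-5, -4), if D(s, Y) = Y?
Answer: -7368/1351 ≈ -5.4537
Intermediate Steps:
(-1842/(-1351))*D(-5, -4) = -1842/(-1351)*(-4) = -1842*(-1/1351)*(-4) = (1842/1351)*(-4) = -7368/1351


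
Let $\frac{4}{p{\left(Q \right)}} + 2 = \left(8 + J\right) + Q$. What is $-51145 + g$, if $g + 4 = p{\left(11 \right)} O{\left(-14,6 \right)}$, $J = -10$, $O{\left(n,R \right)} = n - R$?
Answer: $- \frac{358123}{7} \approx -51160.0$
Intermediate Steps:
$p{\left(Q \right)} = \frac{4}{-4 + Q}$ ($p{\left(Q \right)} = \frac{4}{-2 + \left(\left(8 - 10\right) + Q\right)} = \frac{4}{-2 + \left(-2 + Q\right)} = \frac{4}{-4 + Q}$)
$g = - \frac{108}{7}$ ($g = -4 + \frac{4}{-4 + 11} \left(-14 - 6\right) = -4 + \frac{4}{7} \left(-14 - 6\right) = -4 + 4 \cdot \frac{1}{7} \left(-20\right) = -4 + \frac{4}{7} \left(-20\right) = -4 - \frac{80}{7} = - \frac{108}{7} \approx -15.429$)
$-51145 + g = -51145 - \frac{108}{7} = - \frac{358123}{7}$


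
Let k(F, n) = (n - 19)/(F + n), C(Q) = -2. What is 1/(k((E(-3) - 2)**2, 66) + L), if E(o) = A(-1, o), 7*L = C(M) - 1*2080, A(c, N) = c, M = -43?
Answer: -525/155821 ≈ -0.0033692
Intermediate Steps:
L = -2082/7 (L = (-2 - 1*2080)/7 = (-2 - 2080)/7 = (1/7)*(-2082) = -2082/7 ≈ -297.43)
E(o) = -1
k(F, n) = (-19 + n)/(F + n)
1/(k((E(-3) - 2)**2, 66) + L) = 1/((-19 + 66)/((-1 - 2)**2 + 66) - 2082/7) = 1/(47/((-3)**2 + 66) - 2082/7) = 1/(47/(9 + 66) - 2082/7) = 1/(47/75 - 2082/7) = 1/(-155821/525) = -525/155821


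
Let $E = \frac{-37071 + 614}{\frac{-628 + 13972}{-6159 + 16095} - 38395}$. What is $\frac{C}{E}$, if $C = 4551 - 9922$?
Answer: $- \frac{42685952677}{7546599} \approx -5656.3$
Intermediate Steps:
$E = \frac{7546599}{7947487}$ ($E = - \frac{36457}{\frac{13344}{9936} - 38395} = - \frac{36457}{13344 \cdot \frac{1}{9936} - 38395} = - \frac{36457}{\frac{278}{207} - 38395} = - \frac{36457}{- \frac{7947487}{207}} = \left(-36457\right) \left(- \frac{207}{7947487}\right) = \frac{7546599}{7947487} \approx 0.94956$)
$C = -5371$ ($C = 4551 + \left(-10634 + 712\right) = 4551 - 9922 = -5371$)
$\frac{C}{E} = - \frac{5371}{\frac{7546599}{7947487}} = \left(-5371\right) \frac{7947487}{7546599} = - \frac{42685952677}{7546599}$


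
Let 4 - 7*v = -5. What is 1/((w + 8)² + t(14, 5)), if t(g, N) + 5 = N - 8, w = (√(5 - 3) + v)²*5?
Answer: 448979797/50020656517 - 299500740*√2/50020656517 ≈ 0.00050823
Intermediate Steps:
v = 9/7 (v = 4/7 - ⅐*(-5) = 4/7 + 5/7 = 9/7 ≈ 1.2857)
w = 5*(9/7 + √2)² (w = (√(5 - 3) + 9/7)²*5 = (√2 + 9/7)²*5 = (9/7 + √2)²*5 = 5*(9/7 + √2)² ≈ 36.448)
t(g, N) = -13 + N (t(g, N) = -5 + (N - 8) = -5 + (-8 + N) = -13 + N)
1/((w + 8)² + t(14, 5)) = 1/(((895/49 + 90*√2/7) + 8)² + (-13 + 5)) = 1/((1287/49 + 90*√2/7)² - 8) = 1/(-8 + (1287/49 + 90*√2/7)²)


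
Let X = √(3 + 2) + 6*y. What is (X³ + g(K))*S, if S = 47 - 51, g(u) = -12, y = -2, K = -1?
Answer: 7680 - 1748*√5 ≈ 3771.4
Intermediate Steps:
S = -4
X = -12 + √5 (X = √(3 + 2) + 6*(-2) = √5 - 12 = -12 + √5 ≈ -9.7639)
(X³ + g(K))*S = ((-12 + √5)³ - 12)*(-4) = (-12 + (-12 + √5)³)*(-4) = 48 - 4*(-12 + √5)³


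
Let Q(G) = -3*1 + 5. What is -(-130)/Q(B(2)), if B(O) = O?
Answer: 65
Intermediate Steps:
Q(G) = 2 (Q(G) = -3 + 5 = 2)
-(-130)/Q(B(2)) = -(-130)/2 = -13*(-5) = 65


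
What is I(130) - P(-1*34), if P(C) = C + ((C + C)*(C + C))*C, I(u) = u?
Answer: 157380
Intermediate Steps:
P(C) = C + 4*C**3 (P(C) = C + ((2*C)*(2*C))*C = C + (4*C**2)*C = C + 4*C**3)
I(130) - P(-1*34) = 130 - (-1*34 + 4*(-1*34)**3) = 130 - (-34 + 4*(-34)**3) = 130 - (-34 + 4*(-39304)) = 130 - (-34 - 157216) = 130 - 1*(-157250) = 130 + 157250 = 157380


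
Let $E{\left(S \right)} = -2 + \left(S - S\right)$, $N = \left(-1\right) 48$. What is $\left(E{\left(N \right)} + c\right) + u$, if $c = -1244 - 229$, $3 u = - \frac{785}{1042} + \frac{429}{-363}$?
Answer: $- \frac{50741531}{34386} \approx -1475.6$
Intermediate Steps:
$N = -48$
$u = - \frac{22181}{34386}$ ($u = \frac{- \frac{785}{1042} + \frac{429}{-363}}{3} = \frac{\left(-785\right) \frac{1}{1042} + 429 \left(- \frac{1}{363}\right)}{3} = \frac{- \frac{785}{1042} - \frac{13}{11}}{3} = \frac{1}{3} \left(- \frac{22181}{11462}\right) = - \frac{22181}{34386} \approx -0.64506$)
$E{\left(S \right)} = -2$ ($E{\left(S \right)} = -2 + 0 = -2$)
$c = -1473$ ($c = -1244 - 229 = -1473$)
$\left(E{\left(N \right)} + c\right) + u = \left(-2 - 1473\right) - \frac{22181}{34386} = -1475 - \frac{22181}{34386} = - \frac{50741531}{34386}$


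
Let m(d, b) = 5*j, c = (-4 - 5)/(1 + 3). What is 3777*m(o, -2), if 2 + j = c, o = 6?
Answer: -321045/4 ≈ -80261.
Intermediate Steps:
c = -9/4 ≈ -2.2500
j = -17/4 (j = -2 - 9/4 = -17/4 ≈ -4.2500)
m(d, b) = -85/4 (m(d, b) = 5*(-17/4) = -85/4)
3777*m(o, -2) = 3777*(-85/4) = -321045/4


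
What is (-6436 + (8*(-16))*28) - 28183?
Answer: -38203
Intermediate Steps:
(-6436 + (8*(-16))*28) - 28183 = (-6436 - 128*28) - 28183 = (-6436 - 3584) - 28183 = -10020 - 28183 = -38203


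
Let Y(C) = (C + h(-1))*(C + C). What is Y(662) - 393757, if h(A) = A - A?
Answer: 482731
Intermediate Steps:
h(A) = 0
Y(C) = 2*C**2 (Y(C) = (C + 0)*(C + C) = C*(2*C) = 2*C**2)
Y(662) - 393757 = 2*662**2 - 393757 = 2*438244 - 393757 = 876488 - 393757 = 482731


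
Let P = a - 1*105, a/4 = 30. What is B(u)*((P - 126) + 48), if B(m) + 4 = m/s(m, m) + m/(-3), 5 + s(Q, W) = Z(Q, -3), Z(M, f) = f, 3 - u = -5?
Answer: 483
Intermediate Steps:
a = 120 (a = 4*30 = 120)
u = 8 (u = 3 - 1*(-5) = 3 + 5 = 8)
s(Q, W) = -8 (s(Q, W) = -5 - 3 = -8)
P = 15 (P = 120 - 1*105 = 120 - 105 = 15)
B(m) = -4 - 11*m/24 (B(m) = -4 + (m/(-8) + m/(-3)) = -4 + (m*(-⅛) + m*(-⅓)) = -4 + (-m/8 - m/3) = -4 - 11*m/24)
B(u)*((P - 126) + 48) = (-4 - 11/24*8)*((15 - 126) + 48) = (-4 - 11/3)*(-111 + 48) = -23/3*(-63) = 483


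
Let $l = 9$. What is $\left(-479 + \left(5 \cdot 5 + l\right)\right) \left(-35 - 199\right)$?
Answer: $104130$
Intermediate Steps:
$\left(-479 + \left(5 \cdot 5 + l\right)\right) \left(-35 - 199\right) = \left(-479 + \left(5 \cdot 5 + 9\right)\right) \left(-35 - 199\right) = \left(-479 + \left(25 + 9\right)\right) \left(-234\right) = \left(-479 + 34\right) \left(-234\right) = \left(-445\right) \left(-234\right) = 104130$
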